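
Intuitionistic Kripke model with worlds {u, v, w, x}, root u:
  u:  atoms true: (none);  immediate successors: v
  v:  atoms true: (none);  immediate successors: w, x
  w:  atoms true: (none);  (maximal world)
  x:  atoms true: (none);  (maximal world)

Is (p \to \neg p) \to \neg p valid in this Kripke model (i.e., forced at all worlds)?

Yes

u \Vdash (p \to \neg p) \to \neg p: every world accessible from u that forces p \to \neg p (namely u, v, w, x) also forces \neg p.
Since the root u forces (p \to \neg p) \to \neg p and forcing is persistent (monotone upward), every world forces it.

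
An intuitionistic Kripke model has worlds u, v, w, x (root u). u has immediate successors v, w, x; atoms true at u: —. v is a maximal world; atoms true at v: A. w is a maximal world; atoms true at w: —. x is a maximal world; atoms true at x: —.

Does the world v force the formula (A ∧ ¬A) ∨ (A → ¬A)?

v ⊮ (A ∧ ¬A) ∨ (A → ¬A): neither disjunct is forced at v.
v ⊮ A ∧ ¬A since v fails ¬A.

No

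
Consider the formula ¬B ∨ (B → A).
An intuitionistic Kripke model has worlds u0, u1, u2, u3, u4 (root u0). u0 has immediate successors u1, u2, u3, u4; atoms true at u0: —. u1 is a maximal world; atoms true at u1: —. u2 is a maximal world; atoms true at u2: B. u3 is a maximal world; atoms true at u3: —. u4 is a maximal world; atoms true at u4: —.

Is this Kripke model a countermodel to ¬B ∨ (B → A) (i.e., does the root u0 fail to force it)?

Yes

u0 ⊮ ¬B ∨ (B → A): neither disjunct is forced at u0.
u0 ⊮ ¬B since u2 is accessible from u0 and u2 ⊩ B.
So the root u0 does not force ¬B ∨ (B → A); the model is a countermodel.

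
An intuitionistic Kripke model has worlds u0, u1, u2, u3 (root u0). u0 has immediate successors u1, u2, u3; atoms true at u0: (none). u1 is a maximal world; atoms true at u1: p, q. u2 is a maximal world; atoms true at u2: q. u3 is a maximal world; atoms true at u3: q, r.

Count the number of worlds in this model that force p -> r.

2

u0: does not force it — u0 ||-/- p -> r: at the accessible world u1, u1 ||- p but u1 ||-/- r.
u1: does not force it — u1 ||-/- p -> r: already at u1 itself, u1 ||- p but u1 ||-/- r.
u2: forces it.
u3: forces it.
Worlds forcing the formula: {u2, u3}.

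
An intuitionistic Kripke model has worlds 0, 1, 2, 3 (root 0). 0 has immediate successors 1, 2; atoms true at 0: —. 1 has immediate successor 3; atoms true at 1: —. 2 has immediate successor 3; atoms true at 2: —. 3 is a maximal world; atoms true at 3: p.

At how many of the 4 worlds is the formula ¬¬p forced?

0: forces it.
1: forces it.
2: forces it.
3: forces it.
Worlds forcing the formula: {0, 1, 2, 3}.

4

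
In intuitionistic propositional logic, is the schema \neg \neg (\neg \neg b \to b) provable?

Yes

This is the double negation of double-negation elimination, which is intuitionistically derivable.
By Glivenko's theorem the double negation of any classical propositional tautology is intuitionistically provable; \neg \neg b \to b is classically a tautology.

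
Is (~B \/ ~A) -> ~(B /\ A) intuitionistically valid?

This is a constructively valid De Morgan direction (disjunction of negations to negated conjunction), which is intuitionistically derivable.
If ~B holds at a world then no accessible world forces B, hence none forces B /\ A; likewise for ~A.

Yes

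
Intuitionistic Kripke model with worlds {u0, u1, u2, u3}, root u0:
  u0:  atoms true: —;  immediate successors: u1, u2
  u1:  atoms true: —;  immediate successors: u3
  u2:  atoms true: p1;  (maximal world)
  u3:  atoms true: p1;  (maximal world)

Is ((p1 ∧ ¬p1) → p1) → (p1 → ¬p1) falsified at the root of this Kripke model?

Yes

u0 ⊮ ((p1 ∧ ¬p1) → p1) → (p1 → ¬p1): already at u0 itself, u0 ⊩ (p1 ∧ ¬p1) → p1 but u0 ⊮ p1 → ¬p1.
u0 ⊮ p1 → ¬p1: at the accessible world u2, u2 ⊩ p1 but u2 ⊮ ¬p1.
u2 ⊮ ¬p1 since u2 is accessible from u2 and u2 ⊩ p1.
So the root u0 does not force ((p1 ∧ ¬p1) → p1) → (p1 → ¬p1); the model is a countermodel.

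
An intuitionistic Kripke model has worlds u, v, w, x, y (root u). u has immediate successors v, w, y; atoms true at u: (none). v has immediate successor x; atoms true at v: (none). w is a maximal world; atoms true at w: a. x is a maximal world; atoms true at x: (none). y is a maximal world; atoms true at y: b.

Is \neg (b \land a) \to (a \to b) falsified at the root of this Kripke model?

Yes

u \nVdash \neg (b \land a) \to (a \to b): already at u itself, u \Vdash \neg (b \land a) but u \nVdash a \to b.
u \nVdash a \to b: at the accessible world w, w \Vdash a but w \nVdash b.
w lacks atom b, so w \nVdash b.
So the root u does not force \neg (b \land a) \to (a \to b); the model is a countermodel.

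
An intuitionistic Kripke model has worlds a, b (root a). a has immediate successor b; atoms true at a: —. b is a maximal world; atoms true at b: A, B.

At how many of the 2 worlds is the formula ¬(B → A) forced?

a: does not force it — a ⊮ ¬(B → A) since a is accessible from a and a ⊩ B → A.
b: does not force it — b ⊮ ¬(B → A) since b is accessible from b and b ⊩ B → A.
Worlds forcing the formula: { }.

0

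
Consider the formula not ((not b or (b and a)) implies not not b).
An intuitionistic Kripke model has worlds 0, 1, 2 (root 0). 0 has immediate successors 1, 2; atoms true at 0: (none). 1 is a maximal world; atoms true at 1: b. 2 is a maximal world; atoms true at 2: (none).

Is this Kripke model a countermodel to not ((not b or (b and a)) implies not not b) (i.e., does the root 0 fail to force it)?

0 does not force not ((not b or (b and a)) implies not not b) since 1 is accessible from 0 and 1 forces (not b or (b and a)) implies not not b.
1 forces (not b or (b and a)) implies not not b vacuously: no world accessible from 1 forces the antecedent not b or (b and a).
So the root 0 does not force not ((not b or (b and a)) implies not not b); the model is a countermodel.

Yes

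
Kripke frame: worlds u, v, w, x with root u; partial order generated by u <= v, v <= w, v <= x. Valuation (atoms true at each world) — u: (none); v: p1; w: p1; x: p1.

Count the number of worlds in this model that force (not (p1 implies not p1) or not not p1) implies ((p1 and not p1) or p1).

3

u: does not force it — u does not force (not (p1 implies not p1) or not not p1) implies ((p1 and not p1) or p1): already at u itself, u forces not (p1 implies not p1) or not not p1 but u does not force (p1 and not p1) or p1.
v: forces it.
w: forces it.
x: forces it.
Worlds forcing the formula: {v, w, x}.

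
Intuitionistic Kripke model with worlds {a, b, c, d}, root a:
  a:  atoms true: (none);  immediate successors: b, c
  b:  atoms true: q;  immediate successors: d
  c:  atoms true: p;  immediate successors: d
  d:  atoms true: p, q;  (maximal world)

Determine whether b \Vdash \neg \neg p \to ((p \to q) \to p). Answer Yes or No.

b \nVdash \neg \neg p \to ((p \to q) \to p): already at b itself, b \Vdash \neg \neg p but b \nVdash (p \to q) \to p.
b \nVdash (p \to q) \to p: already at b itself, b \Vdash p \to q but b \nVdash p.
b lacks atom p, so b \nVdash p.

No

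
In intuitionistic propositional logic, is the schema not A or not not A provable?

No

This is the weak law of excluded middle, which is not intuitionistically valid.
A Kripke countermodel: worlds u, v, w; order generated by u <= v, u <= w; atoms true at each world — u:{}; v:{A}; w:{}.
u does not force not A or not not A: neither disjunct is forced at u.
u does not force not A since v is accessible from u and v forces A.
So the root u does not force the formula.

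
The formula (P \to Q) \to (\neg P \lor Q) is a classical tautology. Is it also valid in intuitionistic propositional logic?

This is the material-implication-as-disjunction principle, which is not intuitionistically valid.
A Kripke countermodel: worlds w0, w1; order generated by w0 \le w1; atoms true at each world — w0:{}; w1:{P,Q}.
w0 \nVdash (P \to Q) \to (\neg P \lor Q): already at w0 itself, w0 \Vdash P \to Q but w0 \nVdash \neg P \lor Q.
w0 \nVdash \neg P \lor Q: neither disjunct is forced at w0.
w0 \nVdash \neg P since w1 is accessible from w0 and w1 \Vdash P.
So the root w0 does not force the formula.

No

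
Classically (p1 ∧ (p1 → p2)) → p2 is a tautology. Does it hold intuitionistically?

This is modus ponens in implicational form, which is intuitionistically derivable.
If a world forces p1 and p1 → p2, then applying the implication at that world (which is accessible from itself) gives p2.

Yes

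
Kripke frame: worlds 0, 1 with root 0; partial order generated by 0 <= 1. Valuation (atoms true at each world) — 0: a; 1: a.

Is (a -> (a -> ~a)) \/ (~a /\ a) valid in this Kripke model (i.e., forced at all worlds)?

No

Not every world: 0 ||-/- (a -> (a -> ~a)) \/ (~a /\ a).
0 ||-/- (a -> (a -> ~a)) \/ (~a /\ a): neither disjunct is forced at 0.
0 ||-/- a -> (a -> ~a): already at 0 itself, 0 ||- a but 0 ||-/- a -> ~a.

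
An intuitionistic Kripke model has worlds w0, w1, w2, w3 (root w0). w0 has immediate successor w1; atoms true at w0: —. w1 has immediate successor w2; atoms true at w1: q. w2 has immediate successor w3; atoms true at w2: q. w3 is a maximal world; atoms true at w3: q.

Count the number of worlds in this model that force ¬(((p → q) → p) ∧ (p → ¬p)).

4

w0: forces it.
w1: forces it.
w2: forces it.
w3: forces it.
Worlds forcing the formula: {w0, w1, w2, w3}.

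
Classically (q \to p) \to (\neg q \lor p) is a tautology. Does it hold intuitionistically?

No

This is the material-implication-as-disjunction principle, which is not intuitionistically valid.
A Kripke countermodel: worlds s0, s1; order generated by s0 \le s1; atoms true at each world — s0:{}; s1:{p,q}.
s0 \nVdash (q \to p) \to (\neg q \lor p): already at s0 itself, s0 \Vdash q \to p but s0 \nVdash \neg q \lor p.
s0 \nVdash \neg q \lor p: neither disjunct is forced at s0.
s0 \nVdash \neg q since s1 is accessible from s0 and s1 \Vdash q.
So the root s0 does not force the formula.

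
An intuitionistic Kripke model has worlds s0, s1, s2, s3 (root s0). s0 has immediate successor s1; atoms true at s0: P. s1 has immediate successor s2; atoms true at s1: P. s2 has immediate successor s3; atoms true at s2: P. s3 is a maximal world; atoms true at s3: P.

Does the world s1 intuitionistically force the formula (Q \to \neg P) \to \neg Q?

Yes

s1 \Vdash (Q \to \neg P) \to \neg Q: every world accessible from s1 that forces Q \to \neg P (namely s1, s2, s3) also forces \neg Q.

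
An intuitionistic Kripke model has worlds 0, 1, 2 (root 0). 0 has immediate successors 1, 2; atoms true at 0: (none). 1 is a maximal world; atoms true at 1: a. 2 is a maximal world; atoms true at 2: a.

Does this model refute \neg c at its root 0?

No

0 \Vdash \neg c: no world accessible from 0 forces c.
So the root 0 forces \neg c; the model is not a countermodel.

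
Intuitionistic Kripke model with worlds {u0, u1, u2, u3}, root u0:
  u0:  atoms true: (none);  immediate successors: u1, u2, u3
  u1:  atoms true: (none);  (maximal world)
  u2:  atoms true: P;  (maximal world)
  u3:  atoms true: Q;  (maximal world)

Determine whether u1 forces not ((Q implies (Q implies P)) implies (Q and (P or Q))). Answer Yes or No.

Yes

u1 forces not ((Q implies (Q implies P)) implies (Q and (P or Q))): no world accessible from u1 forces (Q implies (Q implies P)) implies (Q and (P or Q)).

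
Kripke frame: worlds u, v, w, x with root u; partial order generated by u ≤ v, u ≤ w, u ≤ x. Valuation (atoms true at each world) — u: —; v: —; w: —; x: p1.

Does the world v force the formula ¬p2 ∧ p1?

No

v ⊮ ¬p2 ∧ p1 since v fails p1.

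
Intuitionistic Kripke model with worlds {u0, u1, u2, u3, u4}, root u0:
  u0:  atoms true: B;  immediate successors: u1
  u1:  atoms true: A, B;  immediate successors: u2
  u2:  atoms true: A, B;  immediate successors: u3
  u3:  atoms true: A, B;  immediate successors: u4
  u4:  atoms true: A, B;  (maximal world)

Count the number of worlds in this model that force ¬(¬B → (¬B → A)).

u0: does not force it — u0 ⊮ ¬(¬B → (¬B → A)) since u0 is accessible from u0 and u0 ⊩ ¬B → (¬B → A).
u1: does not force it — u1 ⊮ ¬(¬B → (¬B → A)) since u1 is accessible from u1 and u1 ⊩ ¬B → (¬B → A).
u2: does not force it.
u3: does not force it.
u4: does not force it.
Worlds forcing the formula: { }.

0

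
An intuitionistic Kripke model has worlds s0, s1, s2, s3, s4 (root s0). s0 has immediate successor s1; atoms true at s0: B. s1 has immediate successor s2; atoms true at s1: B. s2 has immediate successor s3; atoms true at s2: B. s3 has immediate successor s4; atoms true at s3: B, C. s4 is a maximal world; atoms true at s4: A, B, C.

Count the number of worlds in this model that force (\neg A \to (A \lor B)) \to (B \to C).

s0: does not force it — s0 \nVdash (\neg A \to (A \lor B)) \to (B \to C): already at s0 itself, s0 \Vdash \neg A \to (A \lor B) but s0 \nVdash B \to C.
s1: does not force it.
s2: does not force it.
s3: forces it.
s4: forces it.
Worlds forcing the formula: {s3, s4}.

2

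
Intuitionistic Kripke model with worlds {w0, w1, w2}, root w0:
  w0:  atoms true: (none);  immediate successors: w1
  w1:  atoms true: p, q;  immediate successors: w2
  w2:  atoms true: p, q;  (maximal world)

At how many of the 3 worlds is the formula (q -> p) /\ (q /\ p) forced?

2

w0: does not force it — w0 ||-/- (q -> p) /\ (q /\ p) since w0 fails q /\ p.
w1: forces it.
w2: forces it.
Worlds forcing the formula: {w1, w2}.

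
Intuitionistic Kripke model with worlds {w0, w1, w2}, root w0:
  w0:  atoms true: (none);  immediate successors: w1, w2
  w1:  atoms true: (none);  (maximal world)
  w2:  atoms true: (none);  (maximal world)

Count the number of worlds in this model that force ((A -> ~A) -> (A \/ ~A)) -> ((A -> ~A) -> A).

w0: does not force it — w0 ||-/- ((A -> ~A) -> (A \/ ~A)) -> ((A -> ~A) -> A): already at w0 itself, w0 ||- (A -> ~A) -> (A \/ ~A) but w0 ||-/- (A -> ~A) -> A.
w1: does not force it — w1 ||-/- ((A -> ~A) -> (A \/ ~A)) -> ((A -> ~A) -> A): already at w1 itself, w1 ||- (A -> ~A) -> (A \/ ~A) but w1 ||-/- (A -> ~A) -> A.
w2: does not force it — w2 ||-/- ((A -> ~A) -> (A \/ ~A)) -> ((A -> ~A) -> A): already at w2 itself, w2 ||- (A -> ~A) -> (A \/ ~A) but w2 ||-/- (A -> ~A) -> A.
Worlds forcing the formula: { }.

0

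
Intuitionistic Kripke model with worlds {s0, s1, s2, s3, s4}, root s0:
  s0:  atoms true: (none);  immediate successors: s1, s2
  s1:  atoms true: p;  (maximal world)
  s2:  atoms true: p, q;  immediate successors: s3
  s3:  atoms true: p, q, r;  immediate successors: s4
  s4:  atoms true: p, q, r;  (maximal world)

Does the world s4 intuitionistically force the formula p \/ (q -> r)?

s4 ||- p \/ (q -> r) via the disjunct p.

Yes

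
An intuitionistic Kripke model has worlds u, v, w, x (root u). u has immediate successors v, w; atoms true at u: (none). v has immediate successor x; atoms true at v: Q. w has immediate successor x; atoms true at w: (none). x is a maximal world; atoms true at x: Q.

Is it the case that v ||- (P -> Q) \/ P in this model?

Yes

v ||- (P -> Q) \/ P via the disjunct P -> Q.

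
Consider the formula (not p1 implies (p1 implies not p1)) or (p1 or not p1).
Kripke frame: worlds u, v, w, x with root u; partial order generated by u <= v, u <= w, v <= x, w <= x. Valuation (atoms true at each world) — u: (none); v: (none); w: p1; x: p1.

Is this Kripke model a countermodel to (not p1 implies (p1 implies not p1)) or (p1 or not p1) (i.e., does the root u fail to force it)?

u forces (not p1 implies (p1 implies not p1)) or (p1 or not p1) via the disjunct not p1 implies (p1 implies not p1).
So the root u forces (not p1 implies (p1 implies not p1)) or (p1 or not p1); the model is not a countermodel.

No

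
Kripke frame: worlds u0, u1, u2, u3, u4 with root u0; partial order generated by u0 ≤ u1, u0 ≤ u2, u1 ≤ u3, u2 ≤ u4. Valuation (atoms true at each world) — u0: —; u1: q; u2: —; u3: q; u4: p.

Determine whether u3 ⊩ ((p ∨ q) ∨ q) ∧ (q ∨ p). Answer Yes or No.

u3 ⊩ ((p ∨ q) ∨ q) ∧ (q ∨ p) since u3 forces both conjuncts.

Yes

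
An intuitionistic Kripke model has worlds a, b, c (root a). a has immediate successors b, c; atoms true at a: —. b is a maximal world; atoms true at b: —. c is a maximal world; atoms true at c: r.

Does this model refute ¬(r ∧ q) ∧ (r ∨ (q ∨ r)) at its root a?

a ⊮ ¬(r ∧ q) ∧ (r ∨ (q ∨ r)) since a fails r ∨ (q ∨ r).
So the root a does not force ¬(r ∧ q) ∧ (r ∨ (q ∨ r)); the model is a countermodel.

Yes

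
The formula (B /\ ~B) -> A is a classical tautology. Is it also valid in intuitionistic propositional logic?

This is an instance of ex falso quodlibet, which is intuitionistically derivable.
No world can force both B and ~B, so the antecedent B /\ ~B is never forced and the implication holds vacuously at every world.

Yes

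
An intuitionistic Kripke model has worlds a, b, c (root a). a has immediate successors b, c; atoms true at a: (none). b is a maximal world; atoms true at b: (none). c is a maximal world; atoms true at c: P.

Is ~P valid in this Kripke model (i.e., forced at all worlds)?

No

Not every world: a ||-/- ~P.
a ||-/- ~P since c is accessible from a and c ||- P.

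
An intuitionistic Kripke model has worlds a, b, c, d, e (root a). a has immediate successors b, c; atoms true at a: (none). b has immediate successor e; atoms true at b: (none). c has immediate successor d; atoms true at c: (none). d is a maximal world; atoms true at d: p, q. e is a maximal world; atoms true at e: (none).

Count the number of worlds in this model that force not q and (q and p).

a: does not force it — a does not force not q and (q and p) since a fails not q.
b: does not force it — b does not force not q and (q and p) since b fails q and p.
c: does not force it — c does not force not q and (q and p) since c fails not q.
d: does not force it.
e: does not force it.
Worlds forcing the formula: { }.

0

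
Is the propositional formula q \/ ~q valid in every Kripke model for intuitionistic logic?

This is the law of excluded middle, which is not intuitionistically valid.
A Kripke countermodel: worlds s0, s1; order generated by s0 <= s1; atoms true at each world — s0:{}; s1:{q}.
s0 ||-/- q \/ ~q: neither disjunct is forced at s0.
s0 lacks atom q, so s0 ||-/- q.
So the root s0 does not force the formula.

No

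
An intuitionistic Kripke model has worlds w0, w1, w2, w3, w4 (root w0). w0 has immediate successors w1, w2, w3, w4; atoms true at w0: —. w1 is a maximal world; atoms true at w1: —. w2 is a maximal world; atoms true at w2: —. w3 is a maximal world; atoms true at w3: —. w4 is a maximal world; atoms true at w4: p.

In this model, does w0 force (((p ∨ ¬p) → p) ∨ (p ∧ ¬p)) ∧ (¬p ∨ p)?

No

w0 ⊮ (((p ∨ ¬p) → p) ∨ (p ∧ ¬p)) ∧ (¬p ∨ p) since w0 fails ((p ∨ ¬p) → p) ∨ (p ∧ ¬p).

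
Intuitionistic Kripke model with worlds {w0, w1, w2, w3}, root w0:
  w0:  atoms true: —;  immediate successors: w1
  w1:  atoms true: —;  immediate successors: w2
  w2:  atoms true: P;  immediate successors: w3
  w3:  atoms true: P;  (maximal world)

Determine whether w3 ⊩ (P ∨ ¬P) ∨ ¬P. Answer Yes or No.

Yes

w3 ⊩ (P ∨ ¬P) ∨ ¬P via the disjunct P ∨ ¬P.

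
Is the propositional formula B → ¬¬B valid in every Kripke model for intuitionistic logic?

Yes

This is double-negation introduction, which is intuitionistically derivable.
If a world forces B then every accessible world forces B (persistence), so none forces ¬B; hence ¬¬B.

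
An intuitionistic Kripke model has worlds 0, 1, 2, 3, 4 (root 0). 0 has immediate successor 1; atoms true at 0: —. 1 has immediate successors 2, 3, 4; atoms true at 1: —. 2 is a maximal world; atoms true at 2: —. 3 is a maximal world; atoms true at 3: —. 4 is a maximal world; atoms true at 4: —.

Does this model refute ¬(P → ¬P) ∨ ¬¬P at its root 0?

0 ⊮ ¬(P → ¬P) ∨ ¬¬P: neither disjunct is forced at 0.
0 ⊮ ¬(P → ¬P) since 0 is accessible from 0 and 0 ⊩ P → ¬P.
0 ⊩ P → ¬P vacuously: no world accessible from 0 forces the antecedent P.
So the root 0 does not force ¬(P → ¬P) ∨ ¬¬P; the model is a countermodel.

Yes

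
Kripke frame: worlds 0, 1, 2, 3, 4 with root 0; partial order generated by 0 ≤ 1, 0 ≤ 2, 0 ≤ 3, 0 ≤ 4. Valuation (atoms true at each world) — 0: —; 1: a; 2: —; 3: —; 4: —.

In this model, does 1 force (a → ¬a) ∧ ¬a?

No

1 ⊮ (a → ¬a) ∧ ¬a since 1 fails a → ¬a.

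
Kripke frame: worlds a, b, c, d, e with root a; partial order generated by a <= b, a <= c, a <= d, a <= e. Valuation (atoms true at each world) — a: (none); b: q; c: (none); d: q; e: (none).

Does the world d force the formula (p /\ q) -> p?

d ||- (p /\ q) -> p vacuously: no world accessible from d forces the antecedent p /\ q.

Yes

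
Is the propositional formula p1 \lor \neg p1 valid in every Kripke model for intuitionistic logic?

No

This is the law of excluded middle, which is not intuitionistically valid.
A Kripke countermodel: worlds s0, s1; order generated by s0 \le s1; atoms true at each world — s0:{}; s1:{p1}.
s0 \nVdash p1 \lor \neg p1: neither disjunct is forced at s0.
s0 lacks atom p1, so s0 \nVdash p1.
So the root s0 does not force the formula.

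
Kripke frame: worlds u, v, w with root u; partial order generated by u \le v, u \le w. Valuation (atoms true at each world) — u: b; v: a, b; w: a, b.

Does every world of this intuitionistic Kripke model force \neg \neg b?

Yes

u \Vdash \neg \neg b: no world accessible from u forces \neg b.
Since the root u forces \neg \neg b and forcing is persistent (monotone upward), every world forces it.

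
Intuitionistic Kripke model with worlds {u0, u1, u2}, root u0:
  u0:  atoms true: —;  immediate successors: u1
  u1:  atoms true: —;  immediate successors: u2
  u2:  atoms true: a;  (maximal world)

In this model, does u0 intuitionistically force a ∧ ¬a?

No

u0 ⊮ a ∧ ¬a since u0 fails a.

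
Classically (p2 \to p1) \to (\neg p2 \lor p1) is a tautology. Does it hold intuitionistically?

No

This is the material-implication-as-disjunction principle, which is not intuitionistically valid.
A Kripke countermodel: worlds a, b; order generated by a \le b; atoms true at each world — a:{}; b:{p1,p2}.
a \nVdash (p2 \to p1) \to (\neg p2 \lor p1): already at a itself, a \Vdash p2 \to p1 but a \nVdash \neg p2 \lor p1.
a \nVdash \neg p2 \lor p1: neither disjunct is forced at a.
a \nVdash \neg p2 since b is accessible from a and b \Vdash p2.
So the root a does not force the formula.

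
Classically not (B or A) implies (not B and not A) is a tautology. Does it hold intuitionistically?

Yes

This is a constructively valid De Morgan direction (negated disjunction to conjunction of negations), which is intuitionistically derivable.
From not (B or A): if B held then B or A would, contradiction — so not B; similarly not A.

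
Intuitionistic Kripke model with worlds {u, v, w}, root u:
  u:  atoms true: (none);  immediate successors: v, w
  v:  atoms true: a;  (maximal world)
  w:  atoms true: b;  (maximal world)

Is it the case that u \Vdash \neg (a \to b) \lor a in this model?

u \nVdash \neg (a \to b) \lor a: neither disjunct is forced at u.
u \nVdash \neg (a \to b) since w is accessible from u and w \Vdash a \to b.
w \Vdash a \to b vacuously: no world accessible from w forces the antecedent a.

No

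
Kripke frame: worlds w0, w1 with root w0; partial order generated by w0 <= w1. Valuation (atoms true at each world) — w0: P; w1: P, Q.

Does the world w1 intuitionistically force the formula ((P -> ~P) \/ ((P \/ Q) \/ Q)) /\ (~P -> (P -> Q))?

w1 ||- ((P -> ~P) \/ ((P \/ Q) \/ Q)) /\ (~P -> (P -> Q)) since w1 forces both conjuncts.

Yes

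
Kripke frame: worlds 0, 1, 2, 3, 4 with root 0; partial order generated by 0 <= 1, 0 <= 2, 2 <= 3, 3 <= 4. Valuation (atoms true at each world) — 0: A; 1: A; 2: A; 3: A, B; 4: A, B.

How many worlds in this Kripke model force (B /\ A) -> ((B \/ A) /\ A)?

0: forces it.
1: forces it.
2: forces it.
3: forces it.
4: forces it.
Worlds forcing the formula: {0, 1, 2, 3, 4}.

5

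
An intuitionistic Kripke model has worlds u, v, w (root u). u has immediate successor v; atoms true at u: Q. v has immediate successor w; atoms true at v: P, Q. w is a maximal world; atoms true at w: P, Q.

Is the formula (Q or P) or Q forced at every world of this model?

u forces (Q or P) or Q via the disjunct Q or P.
Since the root u forces (Q or P) or Q and forcing is persistent (monotone upward), every world forces it.

Yes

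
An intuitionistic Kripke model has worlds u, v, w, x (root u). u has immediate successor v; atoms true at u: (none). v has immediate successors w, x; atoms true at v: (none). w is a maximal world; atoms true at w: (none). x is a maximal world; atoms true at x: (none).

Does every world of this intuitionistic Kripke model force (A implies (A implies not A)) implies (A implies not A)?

Yes

u forces (A implies (A implies not A)) implies (A implies not A): every world accessible from u that forces A implies (A implies not A) (namely u, v, w, x) also forces A implies not A.
Since the root u forces (A implies (A implies not A)) implies (A implies not A) and forcing is persistent (monotone upward), every world forces it.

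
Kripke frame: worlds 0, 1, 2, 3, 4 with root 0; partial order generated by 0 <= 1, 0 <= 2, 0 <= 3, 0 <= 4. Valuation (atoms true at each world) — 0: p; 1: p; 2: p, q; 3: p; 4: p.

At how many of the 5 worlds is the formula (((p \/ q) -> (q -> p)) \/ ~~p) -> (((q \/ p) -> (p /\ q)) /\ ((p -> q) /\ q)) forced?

1

0: does not force it — 0 ||-/- (((p \/ q) -> (q -> p)) \/ ~~p) -> (((q \/ p) -> (p /\ q)) /\ ((p -> q) /\ q)): already at 0 itself, 0 ||- ((p \/ q) -> (q -> p)) \/ ~~p but 0 ||-/- ((q \/ p) -> (p /\ q)) /\ ((p -> q) /\ q).
1: does not force it — 1 ||-/- (((p \/ q) -> (q -> p)) \/ ~~p) -> (((q \/ p) -> (p /\ q)) /\ ((p -> q) /\ q)): already at 1 itself, 1 ||- ((p \/ q) -> (q -> p)) \/ ~~p but 1 ||-/- ((q \/ p) -> (p /\ q)) /\ ((p -> q) /\ q).
2: forces it.
3: does not force it.
4: does not force it.
Worlds forcing the formula: {2}.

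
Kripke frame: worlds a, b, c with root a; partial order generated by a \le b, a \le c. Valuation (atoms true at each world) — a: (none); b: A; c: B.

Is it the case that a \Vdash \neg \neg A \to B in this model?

No

a \nVdash \neg \neg A \to B: at the accessible world b, b \Vdash \neg \neg A but b \nVdash B.
b lacks atom B, so b \nVdash B.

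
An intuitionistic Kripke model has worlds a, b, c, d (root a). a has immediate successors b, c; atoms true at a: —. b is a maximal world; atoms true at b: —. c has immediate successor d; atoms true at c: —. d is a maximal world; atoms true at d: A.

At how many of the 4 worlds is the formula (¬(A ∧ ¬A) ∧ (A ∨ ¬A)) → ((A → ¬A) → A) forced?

a: does not force it — a ⊮ (¬(A ∧ ¬A) ∧ (A ∨ ¬A)) → ((A → ¬A) → A): at the accessible world b, b ⊩ ¬(A ∧ ¬A) ∧ (A ∨ ¬A) but b ⊮ (A → ¬A) → A.
b: does not force it — b ⊮ (¬(A ∧ ¬A) ∧ (A ∨ ¬A)) → ((A → ¬A) → A): already at b itself, b ⊩ ¬(A ∧ ¬A) ∧ (A ∨ ¬A) but b ⊮ (A → ¬A) → A.
c: forces it.
d: forces it.
Worlds forcing the formula: {c, d}.

2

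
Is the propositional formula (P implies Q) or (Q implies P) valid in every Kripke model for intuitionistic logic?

No

This is the Gödel–Dummett linearity axiom, which is not intuitionistically valid.
A Kripke countermodel: worlds u, v, w; order generated by u <= v, u <= w; atoms true at each world — u:{}; v:{P}; w:{Q}.
u does not force (P implies Q) or (Q implies P): neither disjunct is forced at u.
u does not force P implies Q: at the accessible world v, v forces P but v does not force Q.
v lacks atom Q, so v does not force Q.
So the root u does not force the formula.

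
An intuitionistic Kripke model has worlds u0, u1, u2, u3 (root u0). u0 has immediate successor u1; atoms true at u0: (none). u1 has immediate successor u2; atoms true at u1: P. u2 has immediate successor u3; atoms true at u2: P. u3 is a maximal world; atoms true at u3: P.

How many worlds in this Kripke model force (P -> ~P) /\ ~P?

0

u0: does not force it — u0 ||-/- (P -> ~P) /\ ~P since u0 fails P -> ~P.
u1: does not force it — u1 ||-/- (P -> ~P) /\ ~P since u1 fails P -> ~P.
u2: does not force it.
u3: does not force it.
Worlds forcing the formula: { }.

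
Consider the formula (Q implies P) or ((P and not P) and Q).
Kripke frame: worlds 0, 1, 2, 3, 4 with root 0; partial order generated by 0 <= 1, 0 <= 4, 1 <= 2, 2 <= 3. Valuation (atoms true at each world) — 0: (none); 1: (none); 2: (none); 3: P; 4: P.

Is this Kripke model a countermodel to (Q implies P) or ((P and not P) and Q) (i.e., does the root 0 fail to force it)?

0 forces (Q implies P) or ((P and not P) and Q) via the disjunct Q implies P.
So the root 0 forces (Q implies P) or ((P and not P) and Q); the model is not a countermodel.

No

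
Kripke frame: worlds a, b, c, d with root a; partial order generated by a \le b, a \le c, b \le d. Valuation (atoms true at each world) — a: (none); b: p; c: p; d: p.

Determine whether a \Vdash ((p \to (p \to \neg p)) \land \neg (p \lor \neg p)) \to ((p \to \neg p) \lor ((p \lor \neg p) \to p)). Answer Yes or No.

a \Vdash ((p \to (p \to \neg p)) \land \neg (p \lor \neg p)) \to ((p \to \neg p) \lor ((p \lor \neg p) \to p)) vacuously: no world accessible from a forces the antecedent (p \to (p \to \neg p)) \land \neg (p \lor \neg p).

Yes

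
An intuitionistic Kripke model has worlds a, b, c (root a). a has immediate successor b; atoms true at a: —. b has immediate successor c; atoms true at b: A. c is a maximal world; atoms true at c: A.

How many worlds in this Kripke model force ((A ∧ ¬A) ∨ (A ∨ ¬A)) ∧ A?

2

a: does not force it — a ⊮ ((A ∧ ¬A) ∨ (A ∨ ¬A)) ∧ A since a fails (A ∧ ¬A) ∨ (A ∨ ¬A).
b: forces it.
c: forces it.
Worlds forcing the formula: {b, c}.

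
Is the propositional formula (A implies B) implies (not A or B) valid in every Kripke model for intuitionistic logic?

This is the material-implication-as-disjunction principle, which is not intuitionistically valid.
A Kripke countermodel: worlds a, b; order generated by a <= b; atoms true at each world — a:{}; b:{A,B}.
a does not force (A implies B) implies (not A or B): already at a itself, a forces A implies B but a does not force not A or B.
a does not force not A or B: neither disjunct is forced at a.
a does not force not A since b is accessible from a and b forces A.
So the root a does not force the formula.

No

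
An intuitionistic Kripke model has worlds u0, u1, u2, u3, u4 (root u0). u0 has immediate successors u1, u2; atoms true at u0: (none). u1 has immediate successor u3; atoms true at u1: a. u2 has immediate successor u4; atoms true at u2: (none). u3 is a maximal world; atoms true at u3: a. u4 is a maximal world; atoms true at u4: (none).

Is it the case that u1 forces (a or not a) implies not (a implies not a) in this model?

u1 forces (a or not a) implies not (a implies not a): every world accessible from u1 that forces a or not a (namely u1, u3) also forces not (a implies not a).

Yes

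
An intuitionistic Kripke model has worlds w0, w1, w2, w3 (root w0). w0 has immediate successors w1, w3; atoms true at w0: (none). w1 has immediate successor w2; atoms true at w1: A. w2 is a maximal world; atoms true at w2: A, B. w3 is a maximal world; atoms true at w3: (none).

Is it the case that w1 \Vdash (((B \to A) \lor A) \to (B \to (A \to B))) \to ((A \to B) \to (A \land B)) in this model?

Yes

w1 \Vdash (((B \to A) \lor A) \to (B \to (A \to B))) \to ((A \to B) \to (A \land B)): every world accessible from w1 that forces ((B \to A) \lor A) \to (B \to (A \to B)) (namely w1, w2) also forces (A \to B) \to (A \land B).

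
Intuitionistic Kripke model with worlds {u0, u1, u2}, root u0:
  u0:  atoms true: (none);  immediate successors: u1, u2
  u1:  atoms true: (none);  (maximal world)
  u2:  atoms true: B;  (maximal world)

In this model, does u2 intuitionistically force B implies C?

u2 does not force B implies C: already at u2 itself, u2 forces B but u2 does not force C.
u2 lacks atom C, so u2 does not force C.

No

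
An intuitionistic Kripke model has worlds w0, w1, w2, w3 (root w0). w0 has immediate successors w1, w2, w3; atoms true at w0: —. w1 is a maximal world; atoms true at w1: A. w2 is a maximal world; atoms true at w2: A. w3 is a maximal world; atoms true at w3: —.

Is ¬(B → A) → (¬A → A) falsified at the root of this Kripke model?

No

w0 ⊩ ¬(B → A) → (¬A → A) vacuously: no world accessible from w0 forces the antecedent ¬(B → A).
So the root w0 forces ¬(B → A) → (¬A → A); the model is not a countermodel.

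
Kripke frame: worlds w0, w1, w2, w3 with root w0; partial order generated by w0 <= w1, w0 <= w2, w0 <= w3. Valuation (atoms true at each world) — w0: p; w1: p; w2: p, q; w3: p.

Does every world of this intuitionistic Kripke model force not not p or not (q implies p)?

w0 forces not not p or not (q implies p) via the disjunct not not p.
Since the root w0 forces not not p or not (q implies p) and forcing is persistent (monotone upward), every world forces it.

Yes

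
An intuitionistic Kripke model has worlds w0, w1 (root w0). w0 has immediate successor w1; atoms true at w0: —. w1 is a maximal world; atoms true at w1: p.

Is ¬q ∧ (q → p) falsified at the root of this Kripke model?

No

w0 ⊩ ¬q ∧ (q → p) since w0 forces both conjuncts.
So the root w0 forces ¬q ∧ (q → p); the model is not a countermodel.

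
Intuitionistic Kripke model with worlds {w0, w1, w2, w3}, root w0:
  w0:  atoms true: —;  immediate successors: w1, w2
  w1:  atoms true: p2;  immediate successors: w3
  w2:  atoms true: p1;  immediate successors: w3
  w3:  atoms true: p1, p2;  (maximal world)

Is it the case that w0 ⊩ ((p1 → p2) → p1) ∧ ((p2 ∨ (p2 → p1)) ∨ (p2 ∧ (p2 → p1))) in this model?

No

w0 ⊮ ((p1 → p2) → p1) ∧ ((p2 ∨ (p2 → p1)) ∨ (p2 ∧ (p2 → p1))) since w0 fails (p1 → p2) → p1.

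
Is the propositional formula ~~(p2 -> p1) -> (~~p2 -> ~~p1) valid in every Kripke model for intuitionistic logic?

Yes

This is the distribution of double negation over implication, which is intuitionistically derivable.
Assume ~~(p2 -> p1) and ~~p2; suppose ~p1. Then p2 -> p1 would give ~p2 (by contraposition), contradicting ~~p2; so ~(p2 -> p1), contradicting ~~(p2 -> p1). Hence ~~p1.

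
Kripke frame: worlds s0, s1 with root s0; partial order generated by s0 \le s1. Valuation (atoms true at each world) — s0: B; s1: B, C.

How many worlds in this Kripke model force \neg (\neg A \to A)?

2

s0: forces it.
s1: forces it.
Worlds forcing the formula: {s0, s1}.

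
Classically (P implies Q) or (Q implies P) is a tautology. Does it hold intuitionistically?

No

This is the Gödel–Dummett linearity axiom, which is not intuitionistically valid.
A Kripke countermodel: worlds s0, s1, s2; order generated by s0 <= s1, s0 <= s2; atoms true at each world — s0:{}; s1:{P}; s2:{Q}.
s0 does not force (P implies Q) or (Q implies P): neither disjunct is forced at s0.
s0 does not force P implies Q: at the accessible world s1, s1 forces P but s1 does not force Q.
s1 lacks atom Q, so s1 does not force Q.
So the root s0 does not force the formula.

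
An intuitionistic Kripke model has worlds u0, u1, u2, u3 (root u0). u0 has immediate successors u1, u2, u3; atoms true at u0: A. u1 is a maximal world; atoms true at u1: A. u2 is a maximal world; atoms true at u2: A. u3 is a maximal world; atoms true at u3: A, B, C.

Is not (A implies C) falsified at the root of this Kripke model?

Yes

u0 does not force not (A implies C) since u3 is accessible from u0 and u3 forces A implies C.
u3 forces A implies C: every world accessible from u3 that forces A (namely u3) also forces C.
So the root u0 does not force not (A implies C); the model is a countermodel.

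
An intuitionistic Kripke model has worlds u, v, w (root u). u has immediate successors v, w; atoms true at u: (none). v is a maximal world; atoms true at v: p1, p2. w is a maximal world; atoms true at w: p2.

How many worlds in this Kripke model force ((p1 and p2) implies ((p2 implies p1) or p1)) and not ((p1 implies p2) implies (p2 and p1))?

u: does not force it — u does not force ((p1 and p2) implies ((p2 implies p1) or p1)) and not ((p1 implies p2) implies (p2 and p1)) since u fails not ((p1 implies p2) implies (p2 and p1)).
v: does not force it.
w: forces it.
Worlds forcing the formula: {w}.

1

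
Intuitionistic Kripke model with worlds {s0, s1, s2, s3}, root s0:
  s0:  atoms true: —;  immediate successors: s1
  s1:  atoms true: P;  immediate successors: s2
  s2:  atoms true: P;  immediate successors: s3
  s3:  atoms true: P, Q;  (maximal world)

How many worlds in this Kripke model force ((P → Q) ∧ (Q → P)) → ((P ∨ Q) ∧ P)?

4

s0: forces it.
s1: forces it.
s2: forces it.
s3: forces it.
Worlds forcing the formula: {s0, s1, s2, s3}.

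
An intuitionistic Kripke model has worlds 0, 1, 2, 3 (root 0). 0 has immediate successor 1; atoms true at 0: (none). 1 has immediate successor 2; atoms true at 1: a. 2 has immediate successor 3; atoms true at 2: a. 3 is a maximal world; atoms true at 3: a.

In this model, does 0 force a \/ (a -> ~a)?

No

0 ||-/- a \/ (a -> ~a): neither disjunct is forced at 0.
0 lacks atom a, so 0 ||-/- a.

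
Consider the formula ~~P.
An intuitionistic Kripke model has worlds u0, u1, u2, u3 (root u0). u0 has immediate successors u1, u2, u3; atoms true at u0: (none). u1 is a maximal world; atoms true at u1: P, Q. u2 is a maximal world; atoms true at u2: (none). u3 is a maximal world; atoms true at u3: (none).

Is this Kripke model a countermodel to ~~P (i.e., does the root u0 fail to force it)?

u0 ||-/- ~~P since u2 is accessible from u0 and u2 ||- ~P.
u2 ||- ~P: no world accessible from u2 forces P.
So the root u0 does not force ~~P; the model is a countermodel.

Yes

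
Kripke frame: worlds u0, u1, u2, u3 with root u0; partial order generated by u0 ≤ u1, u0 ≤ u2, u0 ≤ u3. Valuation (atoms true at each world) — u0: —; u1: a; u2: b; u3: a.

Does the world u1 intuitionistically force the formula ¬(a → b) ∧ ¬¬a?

u1 ⊩ ¬(a → b) ∧ ¬¬a since u1 forces both conjuncts.

Yes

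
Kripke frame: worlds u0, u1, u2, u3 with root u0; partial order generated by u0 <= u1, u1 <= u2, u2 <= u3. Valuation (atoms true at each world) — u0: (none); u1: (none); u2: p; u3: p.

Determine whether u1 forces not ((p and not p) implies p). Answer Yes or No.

No

u1 does not force not ((p and not p) implies p) since u1 is accessible from u1 and u1 forces (p and not p) implies p.
u1 forces (p and not p) implies p vacuously: no world accessible from u1 forces the antecedent p and not p.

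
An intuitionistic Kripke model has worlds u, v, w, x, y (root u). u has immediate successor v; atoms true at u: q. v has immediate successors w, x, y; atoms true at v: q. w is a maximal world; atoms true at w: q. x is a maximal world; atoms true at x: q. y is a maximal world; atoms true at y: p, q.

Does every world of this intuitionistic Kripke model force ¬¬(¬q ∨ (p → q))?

Yes

u ⊩ ¬¬(¬q ∨ (p → q)): no world accessible from u forces ¬(¬q ∨ (p → q)).
Since the root u forces ¬¬(¬q ∨ (p → q)) and forcing is persistent (monotone upward), every world forces it.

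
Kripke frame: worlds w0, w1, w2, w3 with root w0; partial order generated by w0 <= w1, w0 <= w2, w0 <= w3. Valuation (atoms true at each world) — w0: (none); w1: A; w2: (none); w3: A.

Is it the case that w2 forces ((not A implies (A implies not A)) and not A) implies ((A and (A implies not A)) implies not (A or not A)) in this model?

w2 forces ((not A implies (A implies not A)) and not A) implies ((A and (A implies not A)) implies not (A or not A)): every world accessible from w2 that forces (not A implies (A implies not A)) and not A (namely w2) also forces (A and (A implies not A)) implies not (A or not A).

Yes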